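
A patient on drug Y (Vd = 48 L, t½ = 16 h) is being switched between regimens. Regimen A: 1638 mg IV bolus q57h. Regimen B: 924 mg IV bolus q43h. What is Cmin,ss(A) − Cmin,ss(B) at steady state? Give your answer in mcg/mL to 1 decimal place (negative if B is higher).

-0.4 mcg/mL

Regimen A: f = (1/2)^(57/16) ≈ 0.0846; Cmin,ss = (1638/48)·f/(1−f) ≈ 3.154 mcg/mL.
Regimen B: f = (1/2)^(43/16) ≈ 0.1552; Cmin,ss = (924/48)·f/(1−f) ≈ 3.536 mcg/mL.
Difference ≈ 3.154 − 3.536 ≈ -0.382 mcg/mL.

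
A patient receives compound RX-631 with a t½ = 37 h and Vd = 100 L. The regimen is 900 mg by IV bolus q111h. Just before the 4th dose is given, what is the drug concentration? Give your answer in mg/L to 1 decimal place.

1.3 mg/L

f = (1/2)^(τ/t½) = (1/2)^(111/37) ≈ 0.1250.
C₀ = D/Vd = 900/100 ≈ 9.000 mg/L.
Before the 4th dose, 3 doses have been given. Superposition: Cmin = C₀·(f + f² + … + f^3).
≈ 9.000 × (0.1250 + 0.0156 + 0.0020) ≈ 9.000 × 0.1426 ≈ 1.283 mg/L.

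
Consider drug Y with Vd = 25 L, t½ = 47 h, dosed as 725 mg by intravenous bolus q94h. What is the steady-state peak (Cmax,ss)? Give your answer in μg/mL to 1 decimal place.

The dosing interval is 2 half-lives, so f = 2^(−2) = 0.25.
At steady state, R = 1/(1 − 0.25) = 4/3.
Single-dose peak C₀ = D/Vd = 725/25 = 29 μg/mL.
Steady-state peak Cmax,ss = C₀·R = 29 × 4/3 ≈ 38.667 μg/mL.

38.7 μg/mL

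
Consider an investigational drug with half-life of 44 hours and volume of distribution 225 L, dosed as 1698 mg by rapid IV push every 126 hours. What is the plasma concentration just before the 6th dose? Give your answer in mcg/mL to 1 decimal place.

1.2 mcg/mL

f = (1/2)^(τ/t½) = (1/2)^(126/44) ≈ 0.1374.
C₀ = D/Vd = 1698/225 ≈ 7.547 mcg/mL.
Before the 6th dose, 5 doses have been given. Superposition: Cmin = C₀·(f + f² + … + f^5).
≈ 7.547 × (0.1374 + 0.0189 + 0.0026 + 0.0004 + 0.0000) ≈ 7.547 × 0.1593 ≈ 1.202 mcg/mL.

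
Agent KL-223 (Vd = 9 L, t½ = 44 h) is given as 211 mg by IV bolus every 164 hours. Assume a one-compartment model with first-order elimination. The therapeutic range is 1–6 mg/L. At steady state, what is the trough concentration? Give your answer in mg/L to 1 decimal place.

1.9 mg/L

Over one 164-h interval, 164/44 ≈ 3.7273 half-lives elapse, leaving f ≈ 0.0755 of each dose.
At steady state, accumulation factor R = 1/(1 − e^(−kτ)) ≈ 1.0817.
Each bolus raises the concentration by D/Vd = 211/9 ≈ 23.444 mg/L.
Steady-state peak Cmax,ss = C₀·R ≈ 23.444 × 1.0817 ≈ 25.359 mg/L.
Steady-state trough Cmin,ss = Cmax,ss·f ≈ 25.359 × 0.0755 ≈ 1.915 mg/L.
Trough 1.9 mg/L vs MEC 1 mg/L: adequate.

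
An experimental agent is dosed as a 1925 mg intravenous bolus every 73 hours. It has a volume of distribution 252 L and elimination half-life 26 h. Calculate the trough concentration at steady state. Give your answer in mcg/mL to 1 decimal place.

k = ln2/t½ = ln2/26 ≈ 0.026660 h⁻¹; fraction remaining f = e^(−kτ) = e^(−0.026660×73) ≈ 0.1428.
Accumulation ratio R = 1/(1 − f) ≈ 1/0.8572 ≈ 1.1666.
Single-dose peak C₀ = D/Vd = 1925/252 ≈ 7.639 mcg/mL.
Cmax,ss = C₀/(1 − f) ≈ 7.639/0.8572 ≈ 8.912 mcg/mL.
One interval later, Cmin,ss = Cmax,ss·e^(−kτ) ≈ 8.912 × 0.1428 ≈ 1.273 mcg/mL.

1.3 mcg/mL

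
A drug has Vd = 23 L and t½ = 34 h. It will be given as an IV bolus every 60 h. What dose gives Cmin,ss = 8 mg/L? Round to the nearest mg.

τ/t½ = 60/34 ≈ 1.7647, so f = (1/2)^(60/34) ≈ 0.294287.
Cmin,ss = (D/Vd)·f/(1−f), so D = Cmin,ss·Vd·(1−f)/f.
D = 8 × 23 × (1−f)/f ≈ 8 × 23 × 2.39804 ≈ 441.24 mg.

441 mg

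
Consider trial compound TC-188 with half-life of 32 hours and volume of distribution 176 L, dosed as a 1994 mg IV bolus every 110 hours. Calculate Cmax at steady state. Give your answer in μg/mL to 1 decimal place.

Over one 110-h interval, 110/32 ≈ 3.4375 half-lives elapse, leaving f ≈ 0.0923 of each dose.
At steady state, accumulation factor R = 1/(1 − e^(−kτ)) ≈ 1.1017.
Single-dose peak C₀ = D/Vd = 1994/176 ≈ 11.330 μg/mL.
Steady-state peak Cmax,ss = C₀·R ≈ 11.330 × 1.1017 ≈ 12.482 μg/mL.

12.5 μg/mL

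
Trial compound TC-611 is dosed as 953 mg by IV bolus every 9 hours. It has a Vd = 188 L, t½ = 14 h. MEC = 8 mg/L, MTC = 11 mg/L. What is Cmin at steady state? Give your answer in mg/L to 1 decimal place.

τ/t½ = 9/14 ≈ 0.64286, so fraction remaining f = (1/2)^(9/14) ≈ 0.6404.
At steady state, accumulation factor R = 1/(1 − e^(−kτ)) ≈ 2.7809.
Each bolus raises the concentration by D/Vd = 953/188 ≈ 5.069 mg/L.
Cmax,ss = C₀/(1 − f) ≈ 5.069/0.3596 ≈ 14.096 mg/L.
Steady-state trough Cmin,ss = Cmax,ss·f ≈ 14.096 × 0.6404 ≈ 9.027 mg/L.
Trough 9.0 mg/L vs MEC 8 mg/L: adequate.

9.0 mg/L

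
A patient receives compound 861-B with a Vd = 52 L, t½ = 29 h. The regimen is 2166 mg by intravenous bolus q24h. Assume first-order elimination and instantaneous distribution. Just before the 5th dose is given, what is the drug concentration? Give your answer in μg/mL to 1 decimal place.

48.3 μg/mL

f = (1/2)^(τ/t½) = (1/2)^(24/29) ≈ 0.5635.
C₀ = D/Vd = 2166/52 ≈ 41.654 μg/mL.
Before the 5th dose, 4 doses have been given. Superposition: Cmin = C₀·(f + f² + … + f^4).
≈ 41.654 × (0.5635 + 0.3175 + 0.1789 + 0.1008) ≈ 41.654 × 1.1607 ≈ 48.348 μg/mL.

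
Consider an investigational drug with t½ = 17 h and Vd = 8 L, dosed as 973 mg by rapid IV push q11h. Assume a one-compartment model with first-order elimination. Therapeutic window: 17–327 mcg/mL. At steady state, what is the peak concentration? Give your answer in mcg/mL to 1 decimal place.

Over one 11-h interval, 11/17 ≈ 0.64706 half-lives elapse, leaving f ≈ 0.6386 of each dose.
At steady state, accumulation factor R = 1/(1 − e^(−kτ)) ≈ 2.7670.
Single-dose peak C₀ = D/Vd = 973/8 ≈ 121.625 mcg/mL.
Steady-state peak Cmax,ss = C₀·R ≈ 121.625 × 2.7670 ≈ 336.536 mcg/mL.
Peak 336.5 mcg/mL vs MTC 327 mcg/mL: exceeds toxic threshold.

336.5 mcg/mL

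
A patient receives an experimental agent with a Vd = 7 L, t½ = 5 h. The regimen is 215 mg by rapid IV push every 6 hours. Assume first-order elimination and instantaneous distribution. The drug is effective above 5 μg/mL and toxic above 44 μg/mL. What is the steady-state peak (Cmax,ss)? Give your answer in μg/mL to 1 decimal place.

54.4 μg/mL

Over one 6-h interval, 6/5 ≈ 1.2 half-lives elapse, leaving f ≈ 0.4353 of each dose.
At steady state, accumulation factor R = 1/(1 − e^(−kτ)) ≈ 1.7709.
Single-dose peak C₀ = D/Vd = 215/7 ≈ 30.714 μg/mL.
Cmax,ss = C₀/(1 − f) ≈ 30.714/0.5647 ≈ 54.390 μg/mL.
Peak 54.4 μg/mL vs MTC 44 μg/mL: exceeds toxic threshold.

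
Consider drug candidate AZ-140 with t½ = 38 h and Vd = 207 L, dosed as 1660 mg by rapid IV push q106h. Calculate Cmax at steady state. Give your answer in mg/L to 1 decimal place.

9.4 mg/L

Over one 106-h interval, 106/38 ≈ 2.7895 half-lives elapse, leaving f ≈ 0.1446 of each dose.
Accumulation ratio R = 1/(1 − f) ≈ 1/0.8554 ≈ 1.1690.
Single-dose peak C₀ = D/Vd = 1660/207 ≈ 8.019 mg/L.
Steady-state peak Cmax,ss = C₀·R ≈ 8.019 × 1.1690 ≈ 9.374 mg/L.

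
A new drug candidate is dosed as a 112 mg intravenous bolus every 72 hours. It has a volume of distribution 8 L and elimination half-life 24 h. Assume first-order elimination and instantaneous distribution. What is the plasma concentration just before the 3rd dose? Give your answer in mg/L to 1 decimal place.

f = (1/2)^(τ/t½) = (1/2)^(72/24) ≈ 0.1250.
C₀ = D/Vd = 112/8 ≈ 14.000 mg/L.
Before the 3rd dose, 2 doses have been given. Superposition: Cmin = C₀·(f + f²).
≈ 14.000 × (0.1250 + 0.0156) ≈ 14.000 × 0.1406 ≈ 1.968 mg/L.

2.0 mg/L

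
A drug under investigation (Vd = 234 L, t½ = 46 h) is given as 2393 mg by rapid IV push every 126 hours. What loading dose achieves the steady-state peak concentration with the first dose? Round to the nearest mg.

2815 mg

f = (1/2)^(126/46) ≈ 0.149775; accumulation ratio R = 1/(1−f) ≈ 1.17616.
Loading dose to hit Cmax,ss on first dose: D_load = D_maint·R ≈ 2393 × 1.17616 ≈ 2814.55 mg.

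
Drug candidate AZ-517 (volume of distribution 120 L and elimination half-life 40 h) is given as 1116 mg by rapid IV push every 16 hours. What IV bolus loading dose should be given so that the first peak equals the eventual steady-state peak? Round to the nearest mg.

4609 mg

f = (1/2)^(16/40) ≈ 0.757858; accumulation ratio R = 1/(1−f) ≈ 4.12981.
Loading dose to hit Cmax,ss on first dose: D_load = D_maint·R ≈ 1116 × 4.12981 ≈ 4608.87 mg.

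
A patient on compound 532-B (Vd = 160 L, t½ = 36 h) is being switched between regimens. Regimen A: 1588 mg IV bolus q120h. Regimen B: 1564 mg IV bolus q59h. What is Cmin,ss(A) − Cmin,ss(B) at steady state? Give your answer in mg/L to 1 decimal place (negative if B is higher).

-3.5 mg/L

Regimen A: f = (1/2)^(120/36) ≈ 0.0992; Cmin,ss = (1588/160)·f/(1−f) ≈ 1.093 mg/L.
Regimen B: f = (1/2)^(59/36) ≈ 0.3211; Cmin,ss = (1564/160)·f/(1−f) ≈ 4.623 mg/L.
Difference ≈ 1.093 − 4.623 ≈ -3.530 mg/L.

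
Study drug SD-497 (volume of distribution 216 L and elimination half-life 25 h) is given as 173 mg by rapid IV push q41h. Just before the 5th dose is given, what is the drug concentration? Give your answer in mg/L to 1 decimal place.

f = (1/2)^(τ/t½) = (1/2)^(41/25) ≈ 0.3209.
C₀ = D/Vd = 173/216 ≈ 0.801 mg/L.
Before the 5th dose, 4 doses have been given. Superposition: Cmin = C₀·(f + f² + … + f^4).
≈ 0.801 × (0.3209 + 0.1030 + 0.0330 + 0.0106) ≈ 0.801 × 0.4675 ≈ 0.374 mg/L.

0.4 mg/L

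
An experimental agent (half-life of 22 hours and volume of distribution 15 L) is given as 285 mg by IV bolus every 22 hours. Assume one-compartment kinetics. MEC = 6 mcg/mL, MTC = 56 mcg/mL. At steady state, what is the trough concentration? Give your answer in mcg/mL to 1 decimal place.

19.0 mcg/mL

The dosing interval is 1 half-life, so f = 2^(−1) = 0.5.
At steady state, R = 1/(1 − 0.5) = 2/1.
Single-dose peak C₀ = D/Vd = 285/15 = 19 mcg/mL.
Steady-state peak Cmax,ss = C₀·R = 19 × 2/1 ≈ 38.000 mcg/mL.
Steady-state trough Cmin,ss = Cmax,ss·f ≈ 38.000 × 0.5 ≈ 19.000 mcg/mL.
Trough 19.0 mcg/mL vs MEC 6 mcg/mL: adequate.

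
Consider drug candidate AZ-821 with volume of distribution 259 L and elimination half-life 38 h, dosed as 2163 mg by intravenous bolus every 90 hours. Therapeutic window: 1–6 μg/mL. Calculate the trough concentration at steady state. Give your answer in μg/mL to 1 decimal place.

2.0 μg/mL

k = ln2/t½ = ln2/38 ≈ 0.018241 h⁻¹; fraction remaining f = e^(−kτ) = e^(−0.018241×90) ≈ 0.1937.
At steady state, accumulation factor R = 1/(1 − e^(−kτ)) ≈ 1.2402.
Single-dose peak C₀ = D/Vd = 2163/259 ≈ 8.351 μg/mL.
Cmax,ss = C₀/(1 − f) ≈ 8.351/0.8063 ≈ 10.357 μg/mL.
One interval later, Cmin,ss = Cmax,ss·e^(−kτ) ≈ 10.357 × 0.1937 ≈ 2.006 μg/mL.
Trough 2.0 μg/mL vs MEC 1 μg/mL: adequate.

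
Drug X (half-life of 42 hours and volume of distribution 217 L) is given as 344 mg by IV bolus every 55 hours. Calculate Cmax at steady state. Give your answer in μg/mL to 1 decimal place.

2.7 μg/mL

Over one 55-h interval, 55/42 ≈ 1.3095 half-lives elapse, leaving f ≈ 0.4035 of each dose.
Accumulation ratio R = 1/(1 − f) ≈ 1/0.5965 ≈ 1.6764.
Each bolus raises the concentration by D/Vd = 344/217 ≈ 1.585 μg/mL.
Steady-state peak Cmax,ss = C₀·R ≈ 1.585 × 1.6764 ≈ 2.657 μg/mL.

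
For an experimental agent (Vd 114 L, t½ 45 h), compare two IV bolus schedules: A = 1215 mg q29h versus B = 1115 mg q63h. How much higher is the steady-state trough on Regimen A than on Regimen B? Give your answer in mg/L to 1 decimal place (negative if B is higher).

13.0 mg/L

Regimen A: f = (1/2)^(29/45) ≈ 0.6397; Cmin,ss = (1215/114)·f/(1−f) ≈ 18.923 mg/L.
Regimen B: f = (1/2)^(63/45) ≈ 0.3789; Cmin,ss = (1115/114)·f/(1−f) ≈ 5.967 mg/L.
Difference ≈ 18.923 − 5.967 ≈ 12.956 mg/L.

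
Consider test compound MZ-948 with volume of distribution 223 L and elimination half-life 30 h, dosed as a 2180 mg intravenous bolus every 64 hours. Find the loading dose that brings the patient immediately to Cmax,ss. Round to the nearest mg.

f = (1/2)^(64/30) ≈ 0.227931; accumulation ratio R = 1/(1−f) ≈ 1.29522.
Loading dose to hit Cmax,ss on first dose: D_load = D_maint·R ≈ 2180 × 1.29522 ≈ 2823.58 mg.

2824 mg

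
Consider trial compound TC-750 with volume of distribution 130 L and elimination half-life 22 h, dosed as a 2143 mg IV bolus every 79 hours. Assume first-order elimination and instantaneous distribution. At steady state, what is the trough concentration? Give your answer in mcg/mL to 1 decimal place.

1.5 mcg/mL

Over one 79-h interval, 79/22 ≈ 3.5909 half-lives elapse, leaving f ≈ 0.0830 of each dose.
Each bolus raises the concentration by D/Vd = 2143/130 ≈ 16.485 mcg/mL.
Steady-state trough Cmin,ss = C₀·f/(1−f) ≈ 16.485 × 0.0830/0.9170 ≈ 1.492 mcg/mL.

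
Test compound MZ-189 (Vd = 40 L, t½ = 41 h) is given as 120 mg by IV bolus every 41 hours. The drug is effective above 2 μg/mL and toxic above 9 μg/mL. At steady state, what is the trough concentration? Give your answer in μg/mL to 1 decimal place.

3.0 μg/mL

τ = 41 h = 1 half-life, so f = (1/2)^1 = 0.5.
At steady state, R = 1/(1 − 0.5) = 2/1.
Single-dose peak C₀ = D/Vd = 120/40 = 3 μg/mL.
Steady-state peak Cmax,ss = C₀·R = 3 × 2/1 ≈ 6.000 μg/mL.
Steady-state trough Cmin,ss = Cmax,ss·f ≈ 6.000 × 0.5 ≈ 3.000 μg/mL.
Trough 3.0 μg/mL vs MEC 2 μg/mL: adequate.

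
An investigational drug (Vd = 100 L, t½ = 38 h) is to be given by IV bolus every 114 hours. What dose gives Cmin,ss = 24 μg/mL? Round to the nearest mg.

16800 mg

τ/t½ = 114/38 ≈ 3, so f = (1/2)^(114/38) ≈ 0.125000.
Cmin,ss = (D/Vd)·f/(1−f), so D = Cmin,ss·Vd·(1−f)/f.
D = 24 × 100 × (1−f)/f ≈ 24 × 100 × 7.00000 ≈ 16800.00 mg.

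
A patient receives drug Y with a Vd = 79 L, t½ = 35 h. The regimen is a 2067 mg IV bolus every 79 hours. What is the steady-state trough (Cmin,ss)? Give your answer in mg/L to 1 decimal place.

k = ln2/t½ = ln2/35 ≈ 0.019804 h⁻¹; fraction remaining f = e^(−kτ) = e^(−0.019804×79) ≈ 0.2092.
Each bolus raises the concentration by D/Vd = 2067/79 ≈ 26.165 mg/L.
Steady-state trough Cmin,ss = C₀·f/(1−f) ≈ 26.165 × 0.2092/0.7908 ≈ 6.922 mg/L.

6.9 mg/L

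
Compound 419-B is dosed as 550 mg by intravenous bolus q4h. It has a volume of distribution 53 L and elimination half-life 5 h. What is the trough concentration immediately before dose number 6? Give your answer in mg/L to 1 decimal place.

13.1 mg/L

f = (1/2)^(τ/t½) = (1/2)^(4/5) ≈ 0.5743.
C₀ = D/Vd = 550/53 ≈ 10.377 mg/L.
Before the 6th dose, 5 doses have been given. Superposition: Cmin = C₀·(f + f² + … + f^5).
≈ 10.377 × (0.5743 + 0.3298 + 0.1894 + 0.1088 + 0.0625) ≈ 10.377 × 1.2648 ≈ 13.125 mg/L.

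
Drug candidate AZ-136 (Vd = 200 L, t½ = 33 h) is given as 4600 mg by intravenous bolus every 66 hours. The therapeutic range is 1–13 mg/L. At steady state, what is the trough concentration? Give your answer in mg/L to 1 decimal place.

7.7 mg/L

The dosing interval is 2 half-lives, so f = 2^(−2) = 0.25.
At steady state, R = 1/(1 − 0.25) = 4/3.
Single-dose peak C₀ = D/Vd = 4600/200 = 23 mg/L.
Steady-state peak Cmax,ss = C₀·R = 23 × 4/3 ≈ 30.667 mg/L.
Steady-state trough Cmin,ss = Cmax,ss·f ≈ 30.667 × 0.25 ≈ 7.667 mg/L.
Trough 7.7 mg/L vs MEC 1 mg/L: adequate.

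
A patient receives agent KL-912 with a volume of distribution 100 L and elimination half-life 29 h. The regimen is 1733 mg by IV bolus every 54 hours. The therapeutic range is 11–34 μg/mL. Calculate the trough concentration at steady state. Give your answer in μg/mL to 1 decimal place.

6.6 μg/mL

τ/t½ = 54/29 ≈ 1.8621, so fraction remaining f = (1/2)^(54/29) ≈ 0.2751.
At steady state, accumulation factor R = 1/(1 − e^(−kτ)) ≈ 1.3795.
Each bolus raises the concentration by D/Vd = 1733/100 ≈ 17.330 μg/mL.
Steady-state peak Cmax,ss = C₀·R ≈ 17.330 × 1.3795 ≈ 23.907 μg/mL.
Steady-state trough Cmin,ss = Cmax,ss·f ≈ 23.907 × 0.2751 ≈ 6.577 μg/mL.
Trough 6.6 μg/mL vs MEC 11 μg/mL: subtherapeutic.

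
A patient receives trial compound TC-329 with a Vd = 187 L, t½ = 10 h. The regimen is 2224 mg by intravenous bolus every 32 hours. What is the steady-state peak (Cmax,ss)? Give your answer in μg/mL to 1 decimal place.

k = ln2/t½ = ln2/10 ≈ 0.069315 h⁻¹; fraction remaining f = e^(−kτ) = e^(−0.069315×32) ≈ 0.1088.
At steady state, accumulation factor R = 1/(1 − e^(−kτ)) ≈ 1.1221.
Each bolus raises the concentration by D/Vd = 2224/187 ≈ 11.893 μg/mL.
Cmax,ss = C₀/(1 − f) ≈ 11.893/0.8912 ≈ 13.345 μg/mL.

13.3 μg/mL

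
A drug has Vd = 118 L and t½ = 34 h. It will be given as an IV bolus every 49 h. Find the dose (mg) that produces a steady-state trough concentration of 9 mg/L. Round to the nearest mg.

1822 mg

τ/t½ = 49/34 ≈ 1.4412, so f = (1/2)^(49/34) ≈ 0.368267.
Cmin,ss = (D/Vd)·f/(1−f), so D = Cmin,ss·Vd·(1−f)/f.
D = 9 × 118 × (1−f)/f ≈ 9 × 118 × 1.71542 ≈ 1821.78 mg.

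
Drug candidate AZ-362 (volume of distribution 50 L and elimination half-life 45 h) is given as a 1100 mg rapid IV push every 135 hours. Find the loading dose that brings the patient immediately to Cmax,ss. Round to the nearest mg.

1257 mg

f = (1/2)^(135/45) ≈ 0.125000; accumulation ratio R = 1/(1−f) ≈ 1.14286.
Loading dose to hit Cmax,ss on first dose: D_load = D_maint·R ≈ 1100 × 1.14286 ≈ 1257.15 mg.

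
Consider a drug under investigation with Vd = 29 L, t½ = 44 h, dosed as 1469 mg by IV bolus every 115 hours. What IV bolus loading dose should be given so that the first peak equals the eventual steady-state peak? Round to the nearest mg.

1756 mg

f = (1/2)^(115/44) ≈ 0.163387; accumulation ratio R = 1/(1−f) ≈ 1.19530.
Loading dose to hit Cmax,ss on first dose: D_load = D_maint·R ≈ 1469 × 1.19530 ≈ 1755.90 mg.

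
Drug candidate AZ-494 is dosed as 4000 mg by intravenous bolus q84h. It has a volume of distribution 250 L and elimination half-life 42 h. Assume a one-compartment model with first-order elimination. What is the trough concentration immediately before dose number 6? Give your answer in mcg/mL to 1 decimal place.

5.3 mcg/mL

f = (1/2)^(τ/t½) = (1/2)^(84/42) ≈ 0.2500.
C₀ = D/Vd = 4000/250 ≈ 16.000 mcg/mL.
Before the 6th dose, 5 doses have been given. Superposition: Cmin = C₀·(f + f² + … + f^5).
≈ 16.000 × (0.2500 + 0.0625 + 0.0156 + 0.0039 + 0.0010) ≈ 16.000 × 0.3330 ≈ 5.328 mcg/mL.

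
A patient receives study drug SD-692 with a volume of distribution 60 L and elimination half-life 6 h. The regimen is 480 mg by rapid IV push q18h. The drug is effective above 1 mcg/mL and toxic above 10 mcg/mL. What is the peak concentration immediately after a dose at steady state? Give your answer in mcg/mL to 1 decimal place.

The dosing interval is 3 half-lives, so f = 2^(−3) = 0.125.
At steady state, R = 1/(1 − 0.125) = 8/7.
Single-dose peak C₀ = D/Vd = 480/60 = 8 mcg/mL.
Steady-state peak Cmax,ss = C₀·R = 8 × 8/7 ≈ 9.143 mcg/mL.
Peak 9.1 mcg/mL vs MTC 10 mcg/mL: below toxic threshold.

9.1 mcg/mL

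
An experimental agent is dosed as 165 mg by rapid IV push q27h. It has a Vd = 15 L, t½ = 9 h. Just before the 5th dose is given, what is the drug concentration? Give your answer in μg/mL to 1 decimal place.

1.6 μg/mL

f = (1/2)^(τ/t½) = (1/2)^(27/9) ≈ 0.1250.
C₀ = D/Vd = 165/15 ≈ 11.000 μg/mL.
Before the 5th dose, 4 doses have been given. Superposition: Cmin = C₀·(f + f² + … + f^4).
≈ 11.000 × (0.1250 + 0.0156 + 0.0020 + 0.0002) ≈ 11.000 × 0.1428 ≈ 1.571 μg/mL.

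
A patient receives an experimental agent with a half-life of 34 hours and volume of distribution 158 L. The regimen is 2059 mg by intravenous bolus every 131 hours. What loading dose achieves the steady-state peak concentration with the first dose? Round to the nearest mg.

2212 mg

f = (1/2)^(131/34) ≈ 0.069207; accumulation ratio R = 1/(1−f) ≈ 1.07435.
Loading dose to hit Cmax,ss on first dose: D_load = D_maint·R ≈ 2059 × 1.07435 ≈ 2212.09 mg.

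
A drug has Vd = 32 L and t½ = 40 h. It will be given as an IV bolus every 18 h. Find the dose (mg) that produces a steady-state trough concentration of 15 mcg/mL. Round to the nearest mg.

176 mg

τ/t½ = 18/40 ≈ 0.45, so f = (1/2)^(18/40) ≈ 0.732043.
Cmin,ss = (D/Vd)·f/(1−f), so D = Cmin,ss·Vd·(1−f)/f.
D = 15 × 32 × (1−f)/f ≈ 15 × 32 × 0.36604 ≈ 175.70 mg.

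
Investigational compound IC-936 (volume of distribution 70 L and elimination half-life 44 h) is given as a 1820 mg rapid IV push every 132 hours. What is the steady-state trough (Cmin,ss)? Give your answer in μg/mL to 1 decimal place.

3.7 μg/mL

The dosing interval is 3 half-lives, so f = 2^(−3) = 0.125.
At steady state, R = 1/(1 − 0.125) = 8/7.
Single-dose peak C₀ = D/Vd = 1820/70 = 26 μg/mL.
Steady-state peak Cmax,ss = C₀·R = 26 × 8/7 ≈ 29.714 μg/mL.
Steady-state trough Cmin,ss = Cmax,ss·f ≈ 29.714 × 0.125 ≈ 3.714 μg/mL.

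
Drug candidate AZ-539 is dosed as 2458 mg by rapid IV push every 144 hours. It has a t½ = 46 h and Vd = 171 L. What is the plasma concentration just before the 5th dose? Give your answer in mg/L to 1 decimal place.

1.9 mg/L

f = (1/2)^(τ/t½) = (1/2)^(144/46) ≈ 0.1142.
C₀ = D/Vd = 2458/171 ≈ 14.374 mg/L.
Before the 5th dose, 4 doses have been given. Superposition: Cmin = C₀·(f + f² + … + f^4).
≈ 14.374 × (0.1142 + 0.0130 + 0.0015 + 0.0002) ≈ 14.374 × 0.1289 ≈ 1.853 mg/L.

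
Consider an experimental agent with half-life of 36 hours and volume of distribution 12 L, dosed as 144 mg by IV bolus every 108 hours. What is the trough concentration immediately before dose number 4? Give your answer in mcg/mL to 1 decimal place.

f = (1/2)^(τ/t½) = (1/2)^(108/36) ≈ 0.1250.
C₀ = D/Vd = 144/12 ≈ 12.000 mcg/mL.
Before the 4th dose, 3 doses have been given. Superposition: Cmin = C₀·(f + f² + … + f^3).
≈ 12.000 × (0.1250 + 0.0156 + 0.0020) ≈ 12.000 × 0.1426 ≈ 1.711 mcg/mL.

1.7 mcg/mL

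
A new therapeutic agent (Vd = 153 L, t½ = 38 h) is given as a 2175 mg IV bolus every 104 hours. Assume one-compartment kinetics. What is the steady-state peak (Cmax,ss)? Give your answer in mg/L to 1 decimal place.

k = ln2/t½ = ln2/38 ≈ 0.018241 h⁻¹; fraction remaining f = e^(−kτ) = e^(−0.018241×104) ≈ 0.1500.
Accumulation ratio R = 1/(1 − f) ≈ 1/0.8500 ≈ 1.1765.
Each bolus raises the concentration by D/Vd = 2175/153 ≈ 14.216 mg/L.
Steady-state peak Cmax,ss = C₀·R ≈ 14.216 × 1.1765 ≈ 16.725 mg/L.

16.7 mg/L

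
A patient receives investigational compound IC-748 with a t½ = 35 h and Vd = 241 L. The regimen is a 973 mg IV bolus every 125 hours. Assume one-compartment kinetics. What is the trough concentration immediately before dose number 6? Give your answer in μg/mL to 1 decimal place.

0.4 μg/mL

f = (1/2)^(τ/t½) = (1/2)^(125/35) ≈ 0.0841.
C₀ = D/Vd = 973/241 ≈ 4.037 μg/mL.
Before the 6th dose, 5 doses have been given. Superposition: Cmin = C₀·(f + f² + … + f^5).
≈ 4.037 × (0.0841 + 0.0071 + 0.0006 + 0.0001 + 0.0000) ≈ 4.037 × 0.0919 ≈ 0.371 μg/mL.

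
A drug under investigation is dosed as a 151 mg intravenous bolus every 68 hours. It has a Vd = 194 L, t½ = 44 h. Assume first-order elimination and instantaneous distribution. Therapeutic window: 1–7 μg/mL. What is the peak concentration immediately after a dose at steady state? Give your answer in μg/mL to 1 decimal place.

1.2 μg/mL

k = ln2/t½ = ln2/44 ≈ 0.015753 h⁻¹; fraction remaining f = e^(−kτ) = e^(−0.015753×68) ≈ 0.3426.
Accumulation ratio R = 1/(1 − f) ≈ 1/0.6574 ≈ 1.5211.
Single-dose peak C₀ = D/Vd = 151/194 ≈ 0.778 μg/mL.
Steady-state peak Cmax,ss = C₀·R ≈ 0.778 × 1.5211 ≈ 1.183 μg/mL.
Peak 1.2 μg/mL vs MTC 7 μg/mL: below toxic threshold.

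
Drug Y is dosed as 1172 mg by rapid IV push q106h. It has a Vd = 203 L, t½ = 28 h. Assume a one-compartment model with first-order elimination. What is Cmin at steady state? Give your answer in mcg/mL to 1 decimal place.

0.5 mcg/mL

k = ln2/t½ = ln2/28 ≈ 0.024755 h⁻¹; fraction remaining f = e^(−kτ) = e^(−0.024755×106) ≈ 0.0725.
At steady state, accumulation factor R = 1/(1 − e^(−kτ)) ≈ 1.0782.
Single-dose peak C₀ = D/Vd = 1172/203 ≈ 5.773 mcg/mL.
Steady-state peak Cmax,ss = C₀·R ≈ 5.773 × 1.0782 ≈ 6.224 mcg/mL.
One interval later, Cmin,ss = Cmax,ss·e^(−kτ) ≈ 6.224 × 0.0725 ≈ 0.451 mcg/mL.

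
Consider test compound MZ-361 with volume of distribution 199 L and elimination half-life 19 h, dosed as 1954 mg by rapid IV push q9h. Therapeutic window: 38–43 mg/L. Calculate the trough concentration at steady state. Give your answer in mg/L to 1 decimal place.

25.3 mg/L

Over one 9-h interval, 9/19 ≈ 0.47368 half-lives elapse, leaving f ≈ 0.7201 of each dose.
Accumulation ratio R = 1/(1 − f) ≈ 1/0.2799 ≈ 3.5727.
Each bolus raises the concentration by D/Vd = 1954/199 ≈ 9.819 mg/L.
Steady-state peak Cmax,ss = C₀·R ≈ 9.819 × 3.5727 ≈ 35.080 mg/L.
One interval later, Cmin,ss = Cmax,ss·e^(−kτ) ≈ 35.080 × 0.7201 ≈ 25.261 mg/L.
Trough 25.3 mg/L vs MEC 38 mg/L: subtherapeutic.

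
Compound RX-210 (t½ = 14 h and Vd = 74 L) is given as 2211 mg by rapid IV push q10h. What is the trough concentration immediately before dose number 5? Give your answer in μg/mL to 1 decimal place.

f = (1/2)^(τ/t½) = (1/2)^(10/14) ≈ 0.6095.
C₀ = D/Vd = 2211/74 ≈ 29.878 μg/mL.
Before the 5th dose, 4 doses have been given. Superposition: Cmin = C₀·(f + f² + … + f^4).
≈ 29.878 × (0.6095 + 0.3715 + 0.2264 + 0.1380) ≈ 29.878 × 1.3454 ≈ 40.198 μg/mL.

40.2 μg/mL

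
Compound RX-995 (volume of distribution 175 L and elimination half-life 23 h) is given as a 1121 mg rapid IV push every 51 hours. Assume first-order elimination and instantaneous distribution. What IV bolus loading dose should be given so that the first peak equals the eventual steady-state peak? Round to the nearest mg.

f = (1/2)^(51/23) ≈ 0.215030; accumulation ratio R = 1/(1−f) ≈ 1.27393.
Loading dose to hit Cmax,ss on first dose: D_load = D_maint·R ≈ 1121 × 1.27393 ≈ 1428.08 mg.

1428 mg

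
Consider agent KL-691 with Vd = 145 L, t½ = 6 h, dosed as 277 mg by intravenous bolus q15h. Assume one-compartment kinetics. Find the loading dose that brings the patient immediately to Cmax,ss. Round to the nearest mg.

f = (1/2)^(15/6) ≈ 0.176777; accumulation ratio R = 1/(1−f) ≈ 1.21474.
Loading dose to hit Cmax,ss on first dose: D_load = D_maint·R ≈ 277 × 1.21474 ≈ 336.48 mg.

336 mg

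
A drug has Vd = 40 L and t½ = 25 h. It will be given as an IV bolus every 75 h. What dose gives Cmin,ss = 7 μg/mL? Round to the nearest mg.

τ/t½ = 75/25 ≈ 3, so f = (1/2)^(75/25) ≈ 0.125000.
Cmin,ss = (D/Vd)·f/(1−f), so D = Cmin,ss·Vd·(1−f)/f.
D = 7 × 40 × (1−f)/f ≈ 7 × 40 × 7.00000 ≈ 1960.00 mg.

1960 mg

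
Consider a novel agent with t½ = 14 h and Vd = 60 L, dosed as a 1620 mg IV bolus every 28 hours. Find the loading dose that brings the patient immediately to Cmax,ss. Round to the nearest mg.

2160 mg

f = (1/2)^(28/14) ≈ 0.250000; accumulation ratio R = 1/(1−f) ≈ 1.33333.
Loading dose to hit Cmax,ss on first dose: D_load = D_maint·R ≈ 1620 × 1.33333 ≈ 2159.99 mg.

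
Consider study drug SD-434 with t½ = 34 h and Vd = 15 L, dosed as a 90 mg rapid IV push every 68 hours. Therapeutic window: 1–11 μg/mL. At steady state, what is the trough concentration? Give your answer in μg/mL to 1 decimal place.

2.0 μg/mL

τ = 68 h = 2 half-lives, so f = (1/2)^2 = 0.25.
At steady state, R = 1/(1 − 0.25) = 4/3.
Single-dose peak C₀ = D/Vd = 90/15 = 6 μg/mL.
Steady-state peak Cmax,ss = C₀·R = 6 × 4/3 ≈ 8.000 μg/mL.
Steady-state trough Cmin,ss = Cmax,ss·f ≈ 8.000 × 0.25 ≈ 2.000 μg/mL.
Trough 2.0 μg/mL vs MEC 1 μg/mL: adequate.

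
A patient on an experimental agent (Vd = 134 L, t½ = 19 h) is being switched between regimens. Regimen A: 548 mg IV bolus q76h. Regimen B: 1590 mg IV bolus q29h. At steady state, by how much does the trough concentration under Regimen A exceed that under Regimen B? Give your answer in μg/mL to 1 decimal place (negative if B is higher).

-6.0 μg/mL

Regimen A: f = (1/2)^(76/19) ≈ 0.0625; Cmin,ss = (548/134)·f/(1−f) ≈ 0.273 μg/mL.
Regimen B: f = (1/2)^(29/19) ≈ 0.3472; Cmin,ss = (1590/134)·f/(1−f) ≈ 6.311 μg/mL.
Difference ≈ 0.273 − 6.311 ≈ -6.038 μg/mL.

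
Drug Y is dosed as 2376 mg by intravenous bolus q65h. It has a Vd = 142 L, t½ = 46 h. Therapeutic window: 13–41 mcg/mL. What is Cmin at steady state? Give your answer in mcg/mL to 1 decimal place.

10.1 mcg/mL

τ/t½ = 65/46 ≈ 1.413, so fraction remaining f = (1/2)^(65/46) ≈ 0.3755.
Each bolus raises the concentration by D/Vd = 2376/142 ≈ 16.732 mcg/mL.
Steady-state trough Cmin,ss = C₀·f/(1−f) ≈ 16.732 × 0.3755/0.6245 ≈ 10.061 mcg/mL.
Trough 10.1 mcg/mL vs MEC 13 mcg/mL: subtherapeutic.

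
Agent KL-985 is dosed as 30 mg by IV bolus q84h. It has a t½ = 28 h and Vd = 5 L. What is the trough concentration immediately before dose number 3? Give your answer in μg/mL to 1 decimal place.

0.8 μg/mL

f = (1/2)^(τ/t½) = (1/2)^(84/28) ≈ 0.1250.
C₀ = D/Vd = 30/5 ≈ 6.000 μg/mL.
Before the 3rd dose, 2 doses have been given. Superposition: Cmin = C₀·(f + f²).
≈ 6.000 × (0.1250 + 0.0156) ≈ 6.000 × 0.1406 ≈ 0.844 μg/mL.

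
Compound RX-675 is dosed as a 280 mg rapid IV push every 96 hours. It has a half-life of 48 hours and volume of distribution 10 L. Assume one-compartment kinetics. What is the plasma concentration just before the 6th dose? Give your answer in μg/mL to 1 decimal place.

f = (1/2)^(τ/t½) = (1/2)^(96/48) ≈ 0.2500.
C₀ = D/Vd = 280/10 ≈ 28.000 μg/mL.
Before the 6th dose, 5 doses have been given. Superposition: Cmin = C₀·(f + f² + … + f^5).
≈ 28.000 × (0.2500 + 0.0625 + 0.0156 + 0.0039 + 0.0010) ≈ 28.000 × 0.3330 ≈ 9.324 μg/mL.

9.3 μg/mL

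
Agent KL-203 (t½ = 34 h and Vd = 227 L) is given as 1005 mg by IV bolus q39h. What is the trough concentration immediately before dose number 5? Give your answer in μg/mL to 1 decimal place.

3.5 μg/mL

f = (1/2)^(τ/t½) = (1/2)^(39/34) ≈ 0.4515.
C₀ = D/Vd = 1005/227 ≈ 4.427 μg/mL.
Before the 5th dose, 4 doses have been given. Superposition: Cmin = C₀·(f + f² + … + f^4).
≈ 4.427 × (0.4515 + 0.2039 + 0.0920 + 0.0416) ≈ 4.427 × 0.7890 ≈ 3.493 μg/mL.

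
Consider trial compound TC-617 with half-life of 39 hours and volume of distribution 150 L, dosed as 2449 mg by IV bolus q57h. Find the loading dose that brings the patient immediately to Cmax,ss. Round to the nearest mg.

f = (1/2)^(57/39) ≈ 0.363106; accumulation ratio R = 1/(1−f) ≈ 1.57012.
Loading dose to hit Cmax,ss on first dose: D_load = D_maint·R ≈ 2449 × 1.57012 ≈ 3845.22 mg.

3845 mg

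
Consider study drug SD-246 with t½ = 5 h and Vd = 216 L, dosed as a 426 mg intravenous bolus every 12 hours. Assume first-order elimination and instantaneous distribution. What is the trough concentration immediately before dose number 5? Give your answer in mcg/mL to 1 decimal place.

0.5 mcg/mL

f = (1/2)^(τ/t½) = (1/2)^(12/5) ≈ 0.1895.
C₀ = D/Vd = 426/216 ≈ 1.972 mcg/mL.
Before the 5th dose, 4 doses have been given. Superposition: Cmin = C₀·(f + f² + … + f^4).
≈ 1.972 × (0.1895 + 0.0359 + 0.0068 + 0.0013) ≈ 1.972 × 0.2335 ≈ 0.460 mcg/mL.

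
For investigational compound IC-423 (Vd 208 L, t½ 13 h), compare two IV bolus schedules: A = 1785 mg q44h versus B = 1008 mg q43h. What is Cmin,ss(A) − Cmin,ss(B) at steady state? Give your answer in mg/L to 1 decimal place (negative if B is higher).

Regimen A: f = (1/2)^(44/13) ≈ 0.0957; Cmin,ss = (1785/208)·f/(1−f) ≈ 0.908 mg/L.
Regimen B: f = (1/2)^(43/13) ≈ 0.1010; Cmin,ss = (1008/208)·f/(1−f) ≈ 0.544 mg/L.
Difference ≈ 0.908 − 0.544 ≈ 0.364 mg/L.

0.4 mg/L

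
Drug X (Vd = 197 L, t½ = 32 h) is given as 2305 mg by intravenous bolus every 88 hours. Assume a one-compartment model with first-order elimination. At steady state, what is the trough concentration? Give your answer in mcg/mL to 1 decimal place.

τ/t½ = 88/32 ≈ 2.75, so fraction remaining f = (1/2)^(88/32) ≈ 0.1487.
Accumulation ratio R = 1/(1 − f) ≈ 1/0.8513 ≈ 1.1747.
Each bolus raises the concentration by D/Vd = 2305/197 ≈ 11.701 mcg/mL.
Steady-state peak Cmax,ss = C₀·R ≈ 11.701 × 1.1747 ≈ 13.745 mcg/mL.
Steady-state trough Cmin,ss = Cmax,ss·f ≈ 13.745 × 0.1487 ≈ 2.044 mcg/mL.

2.0 mcg/mL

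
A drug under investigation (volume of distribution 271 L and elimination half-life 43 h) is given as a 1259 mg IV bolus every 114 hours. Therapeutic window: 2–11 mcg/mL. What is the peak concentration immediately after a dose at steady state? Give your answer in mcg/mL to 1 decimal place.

Over one 114-h interval, 114/43 ≈ 2.6512 half-lives elapse, leaving f ≈ 0.1592 of each dose.
At steady state, accumulation factor R = 1/(1 − e^(−kτ)) ≈ 1.1893.
Single-dose peak C₀ = D/Vd = 1259/271 ≈ 4.646 mcg/mL.
Steady-state peak Cmax,ss = C₀·R ≈ 4.646 × 1.1893 ≈ 5.525 mcg/mL.
Peak 5.5 mcg/mL vs MTC 11 mcg/mL: below toxic threshold.

5.5 mcg/mL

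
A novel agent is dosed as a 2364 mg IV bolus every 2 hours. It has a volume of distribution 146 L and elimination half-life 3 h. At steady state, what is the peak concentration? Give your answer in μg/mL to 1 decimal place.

k = ln2/t½ = ln2/3 ≈ 0.231049 h⁻¹; fraction remaining f = e^(−kτ) = e^(−0.231049×2) ≈ 0.6300.
Accumulation ratio R = 1/(1 − f) ≈ 1/0.3700 ≈ 2.7027.
Single-dose peak C₀ = D/Vd = 2364/146 ≈ 16.192 μg/mL.
Cmax,ss = C₀/(1 − f) ≈ 16.192/0.3700 ≈ 43.762 μg/mL.

43.8 μg/mL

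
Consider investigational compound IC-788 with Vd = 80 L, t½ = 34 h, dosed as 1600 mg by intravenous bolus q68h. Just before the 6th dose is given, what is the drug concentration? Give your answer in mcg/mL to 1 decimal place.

6.7 mcg/mL

f = (1/2)^(τ/t½) = (1/2)^(68/34) ≈ 0.2500.
C₀ = D/Vd = 1600/80 ≈ 20.000 mcg/mL.
Before the 6th dose, 5 doses have been given. Superposition: Cmin = C₀·(f + f² + … + f^5).
≈ 20.000 × (0.2500 + 0.0625 + 0.0156 + 0.0039 + 0.0010) ≈ 20.000 × 0.3330 ≈ 6.660 mcg/mL.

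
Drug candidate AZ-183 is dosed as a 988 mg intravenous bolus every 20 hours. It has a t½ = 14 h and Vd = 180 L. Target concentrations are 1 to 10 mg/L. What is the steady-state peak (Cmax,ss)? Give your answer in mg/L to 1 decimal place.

k = ln2/t½ = ln2/14 ≈ 0.049511 h⁻¹; fraction remaining f = e^(−kτ) = e^(−0.049511×20) ≈ 0.3715.
Accumulation ratio R = 1/(1 − f) ≈ 1/0.6285 ≈ 1.5911.
Single-dose peak C₀ = D/Vd = 988/180 ≈ 5.489 mg/L.
Steady-state peak Cmax,ss = C₀·R ≈ 5.489 × 1.5911 ≈ 8.734 mg/L.
Peak 8.7 mg/L vs MTC 10 mg/L: below toxic threshold.

8.7 mg/L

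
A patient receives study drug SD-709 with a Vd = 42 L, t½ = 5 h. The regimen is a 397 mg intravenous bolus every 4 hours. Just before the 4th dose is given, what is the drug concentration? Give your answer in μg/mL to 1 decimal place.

f = (1/2)^(τ/t½) = (1/2)^(4/5) ≈ 0.5743.
C₀ = D/Vd = 397/42 ≈ 9.452 μg/mL.
Before the 4th dose, 3 doses have been given. Superposition: Cmin = C₀·(f + f² + … + f^3).
≈ 9.452 × (0.5743 + 0.3298 + 0.1894) ≈ 9.452 × 1.0935 ≈ 10.336 μg/mL.

10.3 μg/mL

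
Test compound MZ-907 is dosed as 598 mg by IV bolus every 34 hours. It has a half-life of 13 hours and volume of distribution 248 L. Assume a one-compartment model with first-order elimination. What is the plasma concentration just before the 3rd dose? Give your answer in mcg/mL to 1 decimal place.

f = (1/2)^(τ/t½) = (1/2)^(34/13) ≈ 0.1632.
C₀ = D/Vd = 598/248 ≈ 2.411 mcg/mL.
Before the 3rd dose, 2 doses have been given. Superposition: Cmin = C₀·(f + f²).
≈ 2.411 × (0.1632 + 0.0266) ≈ 2.411 × 0.1898 ≈ 0.458 mcg/mL.

0.5 mcg/mL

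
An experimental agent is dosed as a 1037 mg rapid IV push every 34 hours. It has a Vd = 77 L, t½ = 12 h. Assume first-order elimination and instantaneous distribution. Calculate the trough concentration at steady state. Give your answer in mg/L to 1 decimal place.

Over one 34-h interval, 34/12 ≈ 2.8333 half-lives elapse, leaving f ≈ 0.1403 of each dose.
Each bolus raises the concentration by D/Vd = 1037/77 ≈ 13.468 mg/L.
Steady-state trough Cmin,ss = C₀·f/(1−f) ≈ 13.468 × 0.1403/0.8597 ≈ 2.198 mg/L.

2.2 mg/L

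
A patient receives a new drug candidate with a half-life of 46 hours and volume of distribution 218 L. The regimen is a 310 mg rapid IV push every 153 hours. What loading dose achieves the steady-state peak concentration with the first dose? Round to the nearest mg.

344 mg

f = (1/2)^(153/46) ≈ 0.099712; accumulation ratio R = 1/(1−f) ≈ 1.11076.
Loading dose to hit Cmax,ss on first dose: D_load = D_maint·R ≈ 310 × 1.11076 ≈ 344.34 mg.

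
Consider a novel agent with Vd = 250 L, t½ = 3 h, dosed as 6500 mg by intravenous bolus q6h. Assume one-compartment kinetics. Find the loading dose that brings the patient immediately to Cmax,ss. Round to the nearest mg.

f = (1/2)^(6/3) ≈ 0.250000; accumulation ratio R = 1/(1−f) ≈ 1.33333.
Loading dose to hit Cmax,ss on first dose: D_load = D_maint·R ≈ 6500 × 1.33333 ≈ 8666.64 mg.

8667 mg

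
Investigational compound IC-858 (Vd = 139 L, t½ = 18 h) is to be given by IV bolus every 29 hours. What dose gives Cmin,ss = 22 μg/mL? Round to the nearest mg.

τ/t½ = 29/18 ≈ 1.6111, so f = (1/2)^(29/18) ≈ 0.327346.
Cmin,ss = (D/Vd)·f/(1−f), so D = Cmin,ss·Vd·(1−f)/f.
D = 22 × 139 × (1−f)/f ≈ 22 × 139 × 2.05487 ≈ 6283.79 mg.

6284 mg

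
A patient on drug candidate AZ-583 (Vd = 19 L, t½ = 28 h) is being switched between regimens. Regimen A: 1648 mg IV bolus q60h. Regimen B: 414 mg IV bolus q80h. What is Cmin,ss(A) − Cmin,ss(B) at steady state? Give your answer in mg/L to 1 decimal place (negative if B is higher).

21.9 mg/L

Regimen A: f = (1/2)^(60/28) ≈ 0.2264; Cmin,ss = (1648/19)·f/(1−f) ≈ 25.384 mg/L.
Regimen B: f = (1/2)^(80/28) ≈ 0.1380; Cmin,ss = (414/19)·f/(1−f) ≈ 3.488 mg/L.
Difference ≈ 25.384 − 3.488 ≈ 21.896 mg/L.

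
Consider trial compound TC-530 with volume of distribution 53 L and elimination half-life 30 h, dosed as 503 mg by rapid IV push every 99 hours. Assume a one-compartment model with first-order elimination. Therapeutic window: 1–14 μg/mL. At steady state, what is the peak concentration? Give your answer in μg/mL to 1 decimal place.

τ/t½ = 99/30 ≈ 3.3, so fraction remaining f = (1/2)^(99/30) ≈ 0.1015.
Accumulation ratio R = 1/(1 − f) ≈ 1/0.8985 ≈ 1.1130.
Single-dose peak C₀ = D/Vd = 503/53 ≈ 9.491 μg/mL.
Steady-state peak Cmax,ss = C₀·R ≈ 9.491 × 1.1130 ≈ 10.563 μg/mL.
Peak 10.6 μg/mL vs MTC 14 μg/mL: below toxic threshold.

10.6 μg/mL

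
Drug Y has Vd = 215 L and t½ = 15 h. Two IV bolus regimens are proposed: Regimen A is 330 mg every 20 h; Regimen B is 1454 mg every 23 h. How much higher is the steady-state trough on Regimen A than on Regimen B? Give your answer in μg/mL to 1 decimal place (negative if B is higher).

-2.6 μg/mL

Regimen A: f = (1/2)^(20/15) ≈ 0.3969; Cmin,ss = (330/215)·f/(1−f) ≈ 1.010 μg/mL.
Regimen B: f = (1/2)^(23/15) ≈ 0.3455; Cmin,ss = (1454/215)·f/(1−f) ≈ 3.570 μg/mL.
Difference ≈ 1.010 − 3.570 ≈ -2.560 μg/mL.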